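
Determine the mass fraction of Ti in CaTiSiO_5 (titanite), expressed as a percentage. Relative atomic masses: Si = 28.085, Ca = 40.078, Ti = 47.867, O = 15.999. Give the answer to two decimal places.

Formula mass = 1·40.078 + 1·47.867 + 1·28.085 + 5·15.999 = 196.025 g/mol, of which 47.867 g is Ti.
So Ti makes up 47.867/196.025 = 0.2442 of the mass, i.e. 24.42%.

24.42 wt%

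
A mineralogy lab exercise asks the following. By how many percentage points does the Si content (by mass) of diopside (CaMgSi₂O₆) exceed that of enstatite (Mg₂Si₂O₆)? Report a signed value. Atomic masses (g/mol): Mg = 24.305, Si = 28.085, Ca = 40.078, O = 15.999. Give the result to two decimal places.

-2.04 percentage points

Si in CaMgSi₂O₆: molar mass 216.547 g/mol; 2×28.085 = 56.170 g → 25.94 wt%.
Si in Mg₂Si₂O₆: molar mass 200.774 g/mol; 2×28.085 = 56.170 g → 27.98 wt%.
Difference = 25.94 − 27.98 = -2.04 percentage points.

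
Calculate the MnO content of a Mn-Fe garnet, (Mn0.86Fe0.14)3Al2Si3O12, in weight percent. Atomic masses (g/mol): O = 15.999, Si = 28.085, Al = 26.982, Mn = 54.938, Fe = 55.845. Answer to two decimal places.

36.94 wt%

Formula mass = 495.402 g/mol.
2.58 Mn → 2.5800 mol MnO per formula unit; M(MnO) = 70.937, so MnO mass = 183.017 g.
183.017/495.402 × 100 = 36.94 wt%.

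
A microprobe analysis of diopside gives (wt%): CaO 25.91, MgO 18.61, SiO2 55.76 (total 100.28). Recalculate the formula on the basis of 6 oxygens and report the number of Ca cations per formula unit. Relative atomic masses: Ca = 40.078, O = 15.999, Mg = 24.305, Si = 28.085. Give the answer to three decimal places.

CaO: 25.91/56.077 = 0.46204 mol → 0.46204 mol Ca, 0.46204 mol O.
MgO: 18.61/40.304 = 0.46174 mol → 0.46174 mol Mg, 0.46174 mol O.
SiO2: 55.76/60.083 = 0.92805 mol → 0.92805 mol Si, 1.85610 mol O.
Total oxygen = 2.77988 mol. Normalization factor = 6/2.77988 = 2.15837.
Ca per 6 O = 0.46204 × 2.15837 = 0.997.

0.997 Ca apfu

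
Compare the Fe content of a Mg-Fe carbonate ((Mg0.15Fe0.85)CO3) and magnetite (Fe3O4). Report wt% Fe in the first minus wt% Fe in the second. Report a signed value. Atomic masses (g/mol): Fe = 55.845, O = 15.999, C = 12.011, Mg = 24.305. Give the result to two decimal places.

-29.64 percentage points

First mineral: 47.468 g Fe in 111.122 g formula = 42.72 wt% Fe.
Second mineral: 167.535 g Fe in 231.531 g formula = 72.36 wt% Fe.
42.72% − 72.36% gives a difference of -29.64 percentage points.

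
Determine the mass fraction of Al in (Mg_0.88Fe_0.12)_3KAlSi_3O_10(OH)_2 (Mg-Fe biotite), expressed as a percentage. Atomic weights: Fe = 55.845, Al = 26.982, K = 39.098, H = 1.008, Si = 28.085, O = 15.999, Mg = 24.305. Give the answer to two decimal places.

Formula mass = 2.64×24.305 + 0.36×55.845 + 1×39.098 + 1×26.982 + 3×28.085 + 12×15.999 + 2×1.008 = 428.608 g/mol, of which 26.982 g is Al.
So Al makes up 26.982/428.608 = 0.0630 of the mass, i.e. 6.30%.

6.30 mass %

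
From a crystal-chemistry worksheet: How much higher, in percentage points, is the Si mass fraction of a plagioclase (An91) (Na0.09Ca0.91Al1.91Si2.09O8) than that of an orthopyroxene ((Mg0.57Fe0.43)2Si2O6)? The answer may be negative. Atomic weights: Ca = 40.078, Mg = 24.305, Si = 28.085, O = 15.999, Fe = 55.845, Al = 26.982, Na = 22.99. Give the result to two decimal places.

-3.44 percentage points

First mineral: 58.698 g Si in 276.765 g formula = 21.21 wt% Si.
Second mineral: 56.170 g Si in 227.898 g formula = 24.65 wt% Si.
21.21% − 24.65% gives a difference of -3.44 percentage points.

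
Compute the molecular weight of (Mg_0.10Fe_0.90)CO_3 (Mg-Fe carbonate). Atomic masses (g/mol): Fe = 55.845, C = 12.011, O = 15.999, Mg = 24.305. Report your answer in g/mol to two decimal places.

112.70 g/mol

M = 0.10·24.305 + 0.90·55.845 + 1·12.011 + 3·15.999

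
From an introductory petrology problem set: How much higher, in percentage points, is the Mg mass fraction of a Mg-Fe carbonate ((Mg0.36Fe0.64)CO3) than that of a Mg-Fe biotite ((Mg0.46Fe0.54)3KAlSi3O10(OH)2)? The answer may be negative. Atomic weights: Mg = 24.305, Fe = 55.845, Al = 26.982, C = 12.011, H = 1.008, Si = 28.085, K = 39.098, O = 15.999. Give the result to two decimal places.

1.21 percentage points

M((Mg0.36Fe0.64)CO3) = 104.499 g/mol, so wt% Mg = 8.750/104.499 × 100 = 8.37%.
M((Mg0.46Fe0.54)3KAlSi3O10(OH)2) = 468.349 g/mol, so wt% Mg = 33.541/468.349 × 100 = 7.16%.
8.37 − 7.16 = 1.21 pp.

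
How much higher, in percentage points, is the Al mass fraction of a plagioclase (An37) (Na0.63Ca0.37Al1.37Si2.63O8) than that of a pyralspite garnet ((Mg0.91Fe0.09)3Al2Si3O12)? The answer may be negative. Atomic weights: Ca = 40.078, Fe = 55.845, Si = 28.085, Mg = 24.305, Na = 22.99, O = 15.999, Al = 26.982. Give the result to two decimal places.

0.68 percentage points

Al in Na0.63Ca0.37Al1.37Si2.63O8: molar mass 268.133 g/mol; 1.37×26.982 = 36.965 g → 13.79 wt%.
Al in (Mg0.91Fe0.09)3Al2Si3O12: molar mass 411.638 g/mol; 2×26.982 = 53.964 g → 13.11 wt%.
Difference = 13.79 − 13.11 = 0.68 percentage points.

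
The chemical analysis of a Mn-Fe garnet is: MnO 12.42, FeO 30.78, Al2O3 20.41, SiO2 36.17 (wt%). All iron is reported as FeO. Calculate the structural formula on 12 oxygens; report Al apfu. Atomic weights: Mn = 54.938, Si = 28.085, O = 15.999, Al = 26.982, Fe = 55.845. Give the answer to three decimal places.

MnO (M=70.937): mol = 0.17508; Mn = 0.17508, O = 0.17508.
FeO (M=71.844): mol = 0.42843; Fe = 0.42843, O = 0.42843.
Al2O3 (M=101.961): mol = 0.20017; Al = 0.40034, O = 0.60051.
SiO2 (M=60.083): mol = 0.60200; Si = 0.60200, O = 1.20400.
ΣO = 2.40802; factor = 12/ΣO = 4.98335.
Al apfu = 0.40034 × 4.98335 = 1.995.

1.995 Al apfu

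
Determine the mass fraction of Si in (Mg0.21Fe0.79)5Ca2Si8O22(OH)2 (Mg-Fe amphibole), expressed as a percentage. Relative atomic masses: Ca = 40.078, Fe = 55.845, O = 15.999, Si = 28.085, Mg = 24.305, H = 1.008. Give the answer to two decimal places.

23.98 weight percent

M((Mg0.21Fe0.79)5Ca2Si8O22(OH)2) = 936.936 g/mol.
Si contributes 8 × 28.085 = 224.680 g per mole.
224.680/936.936 = 0.2398 → 23.98%.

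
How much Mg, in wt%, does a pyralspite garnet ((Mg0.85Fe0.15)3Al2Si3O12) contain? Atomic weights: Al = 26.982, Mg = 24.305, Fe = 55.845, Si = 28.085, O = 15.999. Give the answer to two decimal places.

14.85 wt%

Formula mass = 2.55*24.305 + 0.45*55.845 + 2*26.982 + 3*28.085 + 12*15.999 = 417.315 g/mol, of which 61.978 g is Mg.
So Mg makes up 61.978/417.315 = 0.1485 of the mass, i.e. 14.85%.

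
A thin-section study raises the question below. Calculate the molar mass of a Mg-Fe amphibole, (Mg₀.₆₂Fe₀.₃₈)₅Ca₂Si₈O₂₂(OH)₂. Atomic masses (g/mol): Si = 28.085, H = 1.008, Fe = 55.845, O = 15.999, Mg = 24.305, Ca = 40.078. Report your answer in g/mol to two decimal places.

872.28 g/mol

The formula mass is the sum 3.10*24.305 + 1.90*55.845 + 2*40.078 + 8*28.085 + 24*15.999 + 2*1.008.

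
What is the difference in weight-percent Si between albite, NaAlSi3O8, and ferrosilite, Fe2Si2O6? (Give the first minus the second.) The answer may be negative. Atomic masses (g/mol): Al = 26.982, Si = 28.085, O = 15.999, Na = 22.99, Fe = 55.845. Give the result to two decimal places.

Si in NaAlSi3O8: molar mass 262.219 g/mol; 3×28.085 = 84.255 g → 32.13 wt%.
Si in Fe2Si2O6: molar mass 263.854 g/mol; 2×28.085 = 56.170 g → 21.29 wt%.
Difference = 32.13 − 21.29 = 10.84 percentage points.

10.84 percentage points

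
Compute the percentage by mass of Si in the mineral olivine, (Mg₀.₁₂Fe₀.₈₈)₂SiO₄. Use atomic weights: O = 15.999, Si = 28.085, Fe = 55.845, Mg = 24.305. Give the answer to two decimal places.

M((Mg₀.₁₂Fe₀.₈₈)₂SiO₄) = 196.201 g/mol.
Si contributes 1 × 28.085 = 28.085 g per mole.
28.085/196.201 = 0.1431 → 14.31%.

14.31 wt%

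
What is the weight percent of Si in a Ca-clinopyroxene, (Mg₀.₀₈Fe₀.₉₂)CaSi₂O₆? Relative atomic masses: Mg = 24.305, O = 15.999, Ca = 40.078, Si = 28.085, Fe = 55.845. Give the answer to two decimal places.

22.87 wt%

M((Mg₀.₀₈Fe₀.₉₂)CaSi₂O₆) = 245.564 g/mol.
Si contributes 2 × 28.085 = 56.170 g per mole.
56.170/245.564 = 0.2287 → 22.87%.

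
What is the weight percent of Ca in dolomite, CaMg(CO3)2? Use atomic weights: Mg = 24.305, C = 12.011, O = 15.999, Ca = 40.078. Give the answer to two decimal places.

21.73 wt%

M(CaMg(CO3)2) = 184.399 g/mol.
Ca contributes 1 × 40.078 = 40.078 g per mole.
40.078/184.399 = 0.2173 → 21.73%.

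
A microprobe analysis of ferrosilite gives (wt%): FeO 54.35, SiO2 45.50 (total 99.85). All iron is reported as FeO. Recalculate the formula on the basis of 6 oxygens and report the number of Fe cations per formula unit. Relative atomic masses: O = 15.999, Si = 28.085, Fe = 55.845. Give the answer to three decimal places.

FeO (M=71.844): mol = 0.75650; Fe = 0.75650, O = 0.75650.
SiO2 (M=60.083): mol = 0.75729; Si = 0.75729, O = 1.51458.
ΣO = 2.27108; factor = 6/ΣO = 2.64191.
Fe apfu = 0.75650 × 2.64191 = 1.999.

1.999 Fe apfu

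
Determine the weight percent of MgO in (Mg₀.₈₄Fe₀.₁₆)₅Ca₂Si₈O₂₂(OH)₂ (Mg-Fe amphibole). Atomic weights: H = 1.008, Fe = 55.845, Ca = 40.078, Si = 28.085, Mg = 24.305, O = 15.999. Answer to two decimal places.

Formula mass = 837.585 g/mol.
4.20 Mg → 4.2000 mol MgO per formula unit; M(MgO) = 40.304, so MgO mass = 169.277 g.
169.277/837.585 × 100 = 20.21 wt%.

20.21 wt%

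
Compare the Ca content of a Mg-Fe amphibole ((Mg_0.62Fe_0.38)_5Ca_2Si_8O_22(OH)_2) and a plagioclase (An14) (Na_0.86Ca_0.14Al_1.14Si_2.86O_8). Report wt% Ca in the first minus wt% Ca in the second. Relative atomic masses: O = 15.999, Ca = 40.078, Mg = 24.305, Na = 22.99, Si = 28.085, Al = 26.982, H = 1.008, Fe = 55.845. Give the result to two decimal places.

7.07 percentage points

Ca in (Mg_0.62Fe_0.38)_5Ca_2Si_8O_22(OH)_2: molar mass 872.279 g/mol; 2×40.078 = 80.156 g → 9.19 wt%.
Ca in Na_0.86Ca_0.14Al_1.14Si_2.86O_8: molar mass 264.457 g/mol; 0.14×40.078 = 5.611 g → 2.12 wt%.
Difference = 9.19 − 2.12 = 7.07 percentage points.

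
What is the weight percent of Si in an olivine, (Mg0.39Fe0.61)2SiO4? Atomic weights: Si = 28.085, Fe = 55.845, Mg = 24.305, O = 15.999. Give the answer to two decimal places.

Molar mass of (Mg0.39Fe0.61)2SiO4: 0.78×24.305 + 1.22×55.845 + 1×28.085 + 4×15.999 = 179.170 g/mol.
Mass of Si per formula unit: 1 × 28.085 = 28.085 g.
Weight fraction Si = 28.085 / 179.170 = 0.1568.

15.68 mass %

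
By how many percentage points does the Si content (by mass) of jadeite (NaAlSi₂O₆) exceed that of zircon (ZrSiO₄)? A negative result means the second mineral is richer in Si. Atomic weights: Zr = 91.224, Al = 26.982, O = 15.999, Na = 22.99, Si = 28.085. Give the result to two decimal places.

M(NaAlSi₂O₆) = 202.136 g/mol, so wt% Si = 56.170/202.136 × 100 = 27.79%.
M(ZrSiO₄) = 183.305 g/mol, so wt% Si = 28.085/183.305 × 100 = 15.32%.
27.79 − 15.32 = 12.47 pp.

12.47 percentage points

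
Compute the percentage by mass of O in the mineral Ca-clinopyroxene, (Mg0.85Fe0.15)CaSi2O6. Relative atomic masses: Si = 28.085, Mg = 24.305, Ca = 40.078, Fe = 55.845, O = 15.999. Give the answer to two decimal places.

M((Mg0.85Fe0.15)CaSi2O6) = 221.278 g/mol.
O contributes 6 × 15.999 = 95.994 g per mole.
95.994/221.278 = 0.4338 → 43.38%.

43.38 mass %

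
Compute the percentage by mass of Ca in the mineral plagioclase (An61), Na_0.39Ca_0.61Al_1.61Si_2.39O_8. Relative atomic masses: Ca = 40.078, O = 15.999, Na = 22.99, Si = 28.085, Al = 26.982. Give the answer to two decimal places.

Formula mass = 0.39×22.99 + 0.61×40.078 + 1.61×26.982 + 2.39×28.085 + 8×15.999 = 271.970 g/mol, of which 24.448 g is Ca.
So Ca makes up 24.448/271.970 = 0.0899 of the mass, i.e. 8.99%.

8.99 weight percent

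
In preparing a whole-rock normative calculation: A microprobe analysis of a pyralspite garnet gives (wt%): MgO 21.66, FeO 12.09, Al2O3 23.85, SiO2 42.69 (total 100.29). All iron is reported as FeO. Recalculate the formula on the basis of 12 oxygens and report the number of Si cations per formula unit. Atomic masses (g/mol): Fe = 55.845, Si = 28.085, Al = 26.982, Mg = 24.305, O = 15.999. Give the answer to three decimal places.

MgO (M=40.304): mol = 0.53742; Mg = 0.53742, O = 0.53742.
FeO (M=71.844): mol = 0.16828; Fe = 0.16828, O = 0.16828.
Al2O3 (M=101.961): mol = 0.23391; Al = 0.46782, O = 0.70173.
SiO2 (M=60.083): mol = 0.71052; Si = 0.71052, O = 1.42104.
ΣO = 2.82847; factor = 12/ΣO = 4.24258.
Si apfu = 0.71052 × 4.24258 = 3.014.

3.014 Si apfu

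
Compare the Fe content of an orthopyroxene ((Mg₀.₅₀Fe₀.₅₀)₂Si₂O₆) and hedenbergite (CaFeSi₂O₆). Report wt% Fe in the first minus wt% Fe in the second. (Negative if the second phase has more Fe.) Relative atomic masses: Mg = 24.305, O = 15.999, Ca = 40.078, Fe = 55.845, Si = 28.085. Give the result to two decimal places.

1.53 percentage points

First mineral: 55.845 g Fe in 232.314 g formula = 24.04 wt% Fe.
Second mineral: 55.845 g Fe in 248.087 g formula = 22.51 wt% Fe.
24.04% − 22.51% gives a difference of 1.53 percentage points.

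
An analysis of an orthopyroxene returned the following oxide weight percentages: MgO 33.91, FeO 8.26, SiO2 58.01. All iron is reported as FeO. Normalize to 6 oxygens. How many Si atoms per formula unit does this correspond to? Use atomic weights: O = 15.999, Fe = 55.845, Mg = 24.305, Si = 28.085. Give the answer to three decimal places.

MgO (M=40.304): mol = 0.84136; Mg = 0.84136, O = 0.84136.
FeO (M=71.844): mol = 0.11497; Fe = 0.11497, O = 0.11497.
SiO2 (M=60.083): mol = 0.96550; Si = 0.96550, O = 1.93100.
ΣO = 2.88733; factor = 6/ΣO = 2.07804.
Si apfu = 0.96550 × 2.07804 = 2.006.

2.006 Si apfu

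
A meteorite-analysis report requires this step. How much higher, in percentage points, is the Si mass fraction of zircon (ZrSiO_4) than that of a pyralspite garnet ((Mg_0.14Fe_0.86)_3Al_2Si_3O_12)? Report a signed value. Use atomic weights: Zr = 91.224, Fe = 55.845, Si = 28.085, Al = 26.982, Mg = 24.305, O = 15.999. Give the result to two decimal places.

First mineral: 28.085 g Si in 183.305 g formula = 15.32 wt% Si.
Second mineral: 84.255 g Si in 484.495 g formula = 17.39 wt% Si.
15.32% − 17.39% gives a difference of -2.07 percentage points.

-2.07 percentage points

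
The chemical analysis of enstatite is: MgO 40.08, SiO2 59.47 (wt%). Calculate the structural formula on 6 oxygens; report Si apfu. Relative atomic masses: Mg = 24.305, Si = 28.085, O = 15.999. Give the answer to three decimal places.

1.997 Si apfu

40.08 wt% MgO ÷ 40.304 g/mol = 0.99444 mol, giving 0.99444 Mg and 0.99444 O.
59.47 wt% SiO2 ÷ 60.083 g/mol = 0.98980 mol, giving 0.98980 Si and 1.97960 O.
Oxygen sums to 2.97404; scaling by 6/2.97404 = 2.01746 puts the formula on 6 O.
Si: 0.98980 × 2.01746 = 1.997 atoms per formula unit.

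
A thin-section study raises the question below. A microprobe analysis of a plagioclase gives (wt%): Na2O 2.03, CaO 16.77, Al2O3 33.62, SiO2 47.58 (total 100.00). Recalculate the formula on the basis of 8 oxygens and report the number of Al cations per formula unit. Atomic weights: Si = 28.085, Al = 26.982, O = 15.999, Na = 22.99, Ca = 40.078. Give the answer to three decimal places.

1.816 Al apfu

Na2O: 2.03/61.979 = 0.03275 mol → 0.06550 mol Na, 0.03275 mol O.
CaO: 16.77/56.077 = 0.29905 mol → 0.29905 mol Ca, 0.29905 mol O.
Al2O3: 33.62/101.961 = 0.32973 mol → 0.65946 mol Al, 0.98919 mol O.
SiO2: 47.58/60.083 = 0.79190 mol → 0.79190 mol Si, 1.58380 mol O.
Total oxygen = 2.90479 mol. Normalization factor = 8/2.90479 = 2.75407.
Al per 8 O = 0.65946 × 2.75407 = 1.816.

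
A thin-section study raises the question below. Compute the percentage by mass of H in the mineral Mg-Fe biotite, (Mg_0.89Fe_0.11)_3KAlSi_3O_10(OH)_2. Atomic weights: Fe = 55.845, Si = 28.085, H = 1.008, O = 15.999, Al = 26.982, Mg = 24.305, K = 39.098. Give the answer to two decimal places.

Molar mass of (Mg_0.89Fe_0.11)_3KAlSi_3O_10(OH)_2: 2.67·24.305 + 0.33·55.845 + 1·39.098 + 1·26.982 + 3·28.085 + 12·15.999 + 2·1.008 = 427.662 g/mol.
Mass of H per formula unit: 2 × 1.008 = 2.016 g.
Weight fraction H = 2.016 / 427.662 = 0.0047.

0.47 weight percent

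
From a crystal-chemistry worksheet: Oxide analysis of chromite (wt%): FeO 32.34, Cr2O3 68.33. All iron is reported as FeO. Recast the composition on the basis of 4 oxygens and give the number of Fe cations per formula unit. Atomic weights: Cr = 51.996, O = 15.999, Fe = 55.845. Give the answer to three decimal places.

1.001 Fe apfu

32.34 wt% FeO ÷ 71.844 g/mol = 0.45014 mol, giving 0.45014 Fe and 0.45014 O.
68.33 wt% Cr2O3 ÷ 151.989 g/mol = 0.44957 mol, giving 0.89914 Cr and 1.34871 O.
Oxygen sums to 1.79885; scaling by 4/1.79885 = 2.22364 puts the formula on 4 O.
Fe: 0.45014 × 2.22364 = 1.001 atoms per formula unit.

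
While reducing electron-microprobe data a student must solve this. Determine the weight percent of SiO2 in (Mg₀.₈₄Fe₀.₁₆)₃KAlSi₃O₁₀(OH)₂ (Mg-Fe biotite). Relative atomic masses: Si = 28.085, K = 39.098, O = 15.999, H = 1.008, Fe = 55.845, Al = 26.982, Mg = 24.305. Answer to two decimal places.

Molar mass of (Mg₀.₈₄Fe₀.₁₆)₃KAlSi₃O₁₀(OH)₂ = 2.52·24.305 + 0.48·55.845 + 1·39.098 + 1·26.982 + 3·28.085 + 12·15.999 + 2·1.008 = 432.393 g/mol.
Each formula unit contains 3 Si, equivalent to 3/1 = 3.0000 mol SiO2.
M(SiO2) = 1×28.085 + 2×15.999 = 60.083 g/mol.
Mass of SiO2 per formula unit = 3.0000 × 60.083 = 180.249 g.
SiO2 wt% = 180.249 / 432.393 × 100 = 41.69%.

41.69 wt%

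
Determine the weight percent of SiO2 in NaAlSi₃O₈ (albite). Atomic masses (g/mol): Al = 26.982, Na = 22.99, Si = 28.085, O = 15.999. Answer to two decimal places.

68.74 wt%

M(NaAlSi₃O₈) = 262.219 g/mol; M(SiO2) = 60.083 g/mol.
Moles SiO2 per formula unit = 3 Si ÷ 1 = 3.0000.
SiO2 fraction = (3.0000 × 60.083) / 262.219 = 180.249/262.219 = 0.6874.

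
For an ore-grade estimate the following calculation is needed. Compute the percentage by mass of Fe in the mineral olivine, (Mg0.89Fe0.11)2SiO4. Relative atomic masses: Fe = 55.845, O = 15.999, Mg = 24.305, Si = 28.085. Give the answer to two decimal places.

8.32 wt%

M((Mg0.89Fe0.11)2SiO4) = 147.630 g/mol.
Fe contributes 0.22 × 55.845 = 12.286 g per mole.
12.286/147.630 = 0.0832 → 8.32%.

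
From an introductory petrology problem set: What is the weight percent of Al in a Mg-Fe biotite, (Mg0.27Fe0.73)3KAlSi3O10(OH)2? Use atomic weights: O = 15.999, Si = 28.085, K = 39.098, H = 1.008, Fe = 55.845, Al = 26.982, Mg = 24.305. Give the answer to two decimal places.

M((Mg0.27Fe0.73)3KAlSi3O10(OH)2) = 486.327 g/mol.
Al contributes 1 × 26.982 = 26.982 g per mole.
26.982/486.327 = 0.0555 → 5.55%.

5.55 mass %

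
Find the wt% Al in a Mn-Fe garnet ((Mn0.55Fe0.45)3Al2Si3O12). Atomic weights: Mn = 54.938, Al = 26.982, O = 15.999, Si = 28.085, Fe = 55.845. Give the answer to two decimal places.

10.87 weight percent

Formula mass = 1.65*54.938 + 1.35*55.845 + 2*26.982 + 3*28.085 + 12*15.999 = 496.245 g/mol, of which 53.964 g is Al.
So Al makes up 53.964/496.245 = 0.1087 of the mass, i.e. 10.87%.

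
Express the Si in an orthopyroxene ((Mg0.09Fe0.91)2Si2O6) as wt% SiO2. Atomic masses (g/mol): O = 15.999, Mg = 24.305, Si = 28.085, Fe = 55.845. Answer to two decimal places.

46.54 wt%

Formula mass = 258.177 g/mol.
2 Si → 2.0000 mol SiO2 per formula unit; M(SiO2) = 60.083, so SiO2 mass = 120.166 g.
120.166/258.177 × 100 = 46.54 wt%.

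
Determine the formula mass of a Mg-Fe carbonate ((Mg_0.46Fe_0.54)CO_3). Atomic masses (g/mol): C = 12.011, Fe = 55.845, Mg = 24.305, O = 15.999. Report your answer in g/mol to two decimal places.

101.34 g/mol

Mg: 0.46 × 24.305 = 11.1803
Fe: 0.54 × 55.845 = 30.1563
C: 1 × 12.011 = 12.0110
O: 3 × 15.999 = 47.9970
Summing the contributions gives the formula mass.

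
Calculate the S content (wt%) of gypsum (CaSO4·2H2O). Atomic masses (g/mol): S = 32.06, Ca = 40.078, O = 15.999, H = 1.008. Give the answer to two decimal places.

18.62 wt%

Molar mass of CaSO4·2H2O: 1*40.078 + 1*32.06 + 6*15.999 + 4*1.008 = 172.164 g/mol.
Mass of S per formula unit: 1 × 32.06 = 32.060 g.
Weight fraction S = 32.060 / 172.164 = 0.1862.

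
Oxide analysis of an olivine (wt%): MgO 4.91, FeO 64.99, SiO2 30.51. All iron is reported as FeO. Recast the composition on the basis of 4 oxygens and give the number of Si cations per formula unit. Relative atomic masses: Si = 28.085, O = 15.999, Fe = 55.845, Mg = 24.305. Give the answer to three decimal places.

0.995 Si apfu

MgO: 4.91/40.304 = 0.12182 mol → 0.12182 mol Mg, 0.12182 mol O.
FeO: 64.99/71.844 = 0.90460 mol → 0.90460 mol Fe, 0.90460 mol O.
SiO2: 30.51/60.083 = 0.50780 mol → 0.50780 mol Si, 1.01560 mol O.
Total oxygen = 2.04202 mol. Normalization factor = 4/2.04202 = 1.95884.
Si per 4 O = 0.50780 × 1.95884 = 0.995.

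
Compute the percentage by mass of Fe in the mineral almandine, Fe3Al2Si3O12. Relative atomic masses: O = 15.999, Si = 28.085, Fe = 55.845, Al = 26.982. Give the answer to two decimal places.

33.66 weight percent

M(Fe3Al2Si3O12) = 497.742 g/mol.
Fe contributes 3 × 55.845 = 167.535 g per mole.
167.535/497.742 = 0.3366 → 33.66%.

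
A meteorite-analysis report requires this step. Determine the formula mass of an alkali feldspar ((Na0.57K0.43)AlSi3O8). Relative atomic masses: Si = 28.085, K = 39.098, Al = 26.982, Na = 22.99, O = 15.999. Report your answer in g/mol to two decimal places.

The formula mass is the sum 0.57·22.99 + 0.43·39.098 + 1·26.982 + 3·28.085 + 8·15.999.

269.15 g/mol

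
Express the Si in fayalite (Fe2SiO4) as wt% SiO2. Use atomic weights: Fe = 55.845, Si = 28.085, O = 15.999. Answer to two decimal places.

Molar mass of Fe2SiO4 = 2*55.845 + 1*28.085 + 4*15.999 = 203.771 g/mol.
Each formula unit contains 1 Si, equivalent to 1/1 = 1.0000 mol SiO2.
M(SiO2) = 1×28.085 + 2×15.999 = 60.083 g/mol.
Mass of SiO2 per formula unit = 1.0000 × 60.083 = 60.083 g.
SiO2 wt% = 60.083 / 203.771 × 100 = 29.49%.

29.49 wt%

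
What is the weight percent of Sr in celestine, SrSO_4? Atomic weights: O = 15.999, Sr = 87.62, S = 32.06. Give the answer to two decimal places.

47.70 weight percent

Molar mass of SrSO_4: 1×87.62 + 1×32.06 + 4×15.999 = 183.676 g/mol.
Mass of Sr per formula unit: 1 × 87.62 = 87.620 g.
Weight fraction Sr = 87.620 / 183.676 = 0.4770.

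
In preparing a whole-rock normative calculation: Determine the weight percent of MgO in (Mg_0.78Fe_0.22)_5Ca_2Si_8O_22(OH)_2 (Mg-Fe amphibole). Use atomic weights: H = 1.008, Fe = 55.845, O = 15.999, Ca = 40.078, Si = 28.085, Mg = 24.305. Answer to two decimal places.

18.56 wt%

M((Mg_0.78Fe_0.22)_5Ca_2Si_8O_22(OH)_2) = 847.047 g/mol; M(MgO) = 40.304 g/mol.
Moles MgO per formula unit = 3.90 Mg ÷ 1 = 3.9000.
MgO fraction = (3.9000 × 40.304) / 847.047 = 157.186/847.047 = 0.1856.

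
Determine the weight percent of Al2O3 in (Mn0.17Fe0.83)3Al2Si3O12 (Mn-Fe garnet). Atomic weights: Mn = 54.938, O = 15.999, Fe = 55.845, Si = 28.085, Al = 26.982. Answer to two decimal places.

Formula mass = 497.279 g/mol.
2 Al → 1.0000 mol Al2O3 per formula unit; M(Al2O3) = 101.961, so Al2O3 mass = 101.961 g.
101.961/497.279 × 100 = 20.50 wt%.

20.50 wt%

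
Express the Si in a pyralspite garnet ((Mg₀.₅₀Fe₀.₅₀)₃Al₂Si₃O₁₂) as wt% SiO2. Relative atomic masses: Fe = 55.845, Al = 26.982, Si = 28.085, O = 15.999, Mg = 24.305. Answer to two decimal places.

Formula mass = 450.432 g/mol.
3 Si → 3.0000 mol SiO2 per formula unit; M(SiO2) = 60.083, so SiO2 mass = 180.249 g.
180.249/450.432 × 100 = 40.02 wt%.

40.02 wt%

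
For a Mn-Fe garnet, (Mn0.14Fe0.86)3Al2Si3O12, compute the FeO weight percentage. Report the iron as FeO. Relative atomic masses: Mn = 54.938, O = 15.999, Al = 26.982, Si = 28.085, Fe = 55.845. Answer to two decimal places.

M((Mn0.14Fe0.86)3Al2Si3O12) = 497.361 g/mol; M(FeO) = 71.844 g/mol.
Moles FeO per formula unit = 2.58 Fe ÷ 1 = 2.5800.
FeO fraction = (2.5800 × 71.844) / 497.361 = 185.358/497.361 = 0.3727.

37.27 wt%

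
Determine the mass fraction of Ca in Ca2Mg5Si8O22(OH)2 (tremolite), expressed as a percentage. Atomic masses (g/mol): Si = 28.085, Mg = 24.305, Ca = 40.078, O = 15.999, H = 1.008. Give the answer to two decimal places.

9.87 wt%

Molar mass of Ca2Mg5Si8O22(OH)2: 2×40.078 + 5×24.305 + 8×28.085 + 24×15.999 + 2×1.008 = 812.353 g/mol.
Mass of Ca per formula unit: 2 × 40.078 = 80.156 g.
Weight fraction Ca = 80.156 / 812.353 = 0.0987.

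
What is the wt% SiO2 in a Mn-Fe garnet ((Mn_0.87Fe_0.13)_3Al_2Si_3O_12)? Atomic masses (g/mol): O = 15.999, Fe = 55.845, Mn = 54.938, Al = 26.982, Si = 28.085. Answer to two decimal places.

36.39 wt%

Formula mass = 495.375 g/mol.
3 Si → 3.0000 mol SiO2 per formula unit; M(SiO2) = 60.083, so SiO2 mass = 180.249 g.
180.249/495.375 × 100 = 36.39 wt%.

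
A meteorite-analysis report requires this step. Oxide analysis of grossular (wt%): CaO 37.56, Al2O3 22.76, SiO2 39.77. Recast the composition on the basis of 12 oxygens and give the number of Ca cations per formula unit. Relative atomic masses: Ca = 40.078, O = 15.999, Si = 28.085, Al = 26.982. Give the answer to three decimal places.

CaO (M=56.077): mol = 0.66979; Ca = 0.66979, O = 0.66979.
Al2O3 (M=101.961): mol = 0.22322; Al = 0.44644, O = 0.66966.
SiO2 (M=60.083): mol = 0.66192; Si = 0.66192, O = 1.32384.
ΣO = 2.66329; factor = 12/ΣO = 4.50571.
Ca apfu = 0.66979 × 4.50571 = 3.018.

3.018 Ca apfu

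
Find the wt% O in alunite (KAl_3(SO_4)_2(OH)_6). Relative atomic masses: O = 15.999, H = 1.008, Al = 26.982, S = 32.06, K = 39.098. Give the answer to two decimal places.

54.08 weight percent

M(KAl_3(SO_4)_2(OH)_6) = 414.198 g/mol.
O contributes 14 × 15.999 = 223.986 g per mole.
223.986/414.198 = 0.5408 → 54.08%.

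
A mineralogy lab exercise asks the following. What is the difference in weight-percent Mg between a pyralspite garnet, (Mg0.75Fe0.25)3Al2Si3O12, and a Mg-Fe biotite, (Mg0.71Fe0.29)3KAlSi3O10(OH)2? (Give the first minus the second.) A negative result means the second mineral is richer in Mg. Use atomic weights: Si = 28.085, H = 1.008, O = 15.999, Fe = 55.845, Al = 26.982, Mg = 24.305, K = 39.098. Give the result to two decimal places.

1.17 percentage points

M((Mg0.75Fe0.25)3Al2Si3O12) = 426.777 g/mol, so wt% Mg = 54.686/426.777 × 100 = 12.81%.
M((Mg0.71Fe0.29)3KAlSi3O10(OH)2) = 444.694 g/mol, so wt% Mg = 51.770/444.694 × 100 = 11.64%.
12.81 − 11.64 = 1.17 pp.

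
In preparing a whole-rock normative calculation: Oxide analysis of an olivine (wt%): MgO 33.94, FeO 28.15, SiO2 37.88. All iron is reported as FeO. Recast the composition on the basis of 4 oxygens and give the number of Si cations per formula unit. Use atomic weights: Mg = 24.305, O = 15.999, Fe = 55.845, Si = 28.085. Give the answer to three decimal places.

1.011 Si apfu

MgO (M=40.304): mol = 0.84210; Mg = 0.84210, O = 0.84210.
FeO (M=71.844): mol = 0.39182; Fe = 0.39182, O = 0.39182.
SiO2 (M=60.083): mol = 0.63046; Si = 0.63046, O = 1.26092.
ΣO = 2.49484; factor = 4/ΣO = 1.60331.
Si apfu = 0.63046 × 1.60331 = 1.011.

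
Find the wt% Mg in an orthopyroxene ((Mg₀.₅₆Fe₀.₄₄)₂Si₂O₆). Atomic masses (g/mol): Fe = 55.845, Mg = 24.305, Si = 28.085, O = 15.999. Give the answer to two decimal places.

11.91 mass %

Formula mass = 1.12×24.305 + 0.88×55.845 + 2×28.085 + 6×15.999 = 228.529 g/mol, of which 27.222 g is Mg.
So Mg makes up 27.222/228.529 = 0.1191 of the mass, i.e. 11.91%.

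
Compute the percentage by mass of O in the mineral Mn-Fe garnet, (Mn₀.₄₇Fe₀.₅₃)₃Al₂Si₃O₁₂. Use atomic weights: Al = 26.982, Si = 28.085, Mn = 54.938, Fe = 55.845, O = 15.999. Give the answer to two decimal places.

M((Mn₀.₄₇Fe₀.₅₃)₃Al₂Si₃O₁₂) = 496.463 g/mol.
O contributes 12 × 15.999 = 191.988 g per mole.
191.988/496.463 = 0.3867 → 38.67%.

38.67 weight percent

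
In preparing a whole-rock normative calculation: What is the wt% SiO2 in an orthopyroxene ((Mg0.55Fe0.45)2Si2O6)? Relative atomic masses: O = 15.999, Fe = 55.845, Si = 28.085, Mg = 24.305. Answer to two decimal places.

Molar mass of (Mg0.55Fe0.45)2Si2O6 = 1.10·24.305 + 0.90·55.845 + 2·28.085 + 6·15.999 = 229.160 g/mol.
Each formula unit contains 2 Si, equivalent to 2/1 = 2.0000 mol SiO2.
M(SiO2) = 1×28.085 + 2×15.999 = 60.083 g/mol.
Mass of SiO2 per formula unit = 2.0000 × 60.083 = 120.166 g.
SiO2 wt% = 120.166 / 229.160 × 100 = 52.44%.

52.44 wt%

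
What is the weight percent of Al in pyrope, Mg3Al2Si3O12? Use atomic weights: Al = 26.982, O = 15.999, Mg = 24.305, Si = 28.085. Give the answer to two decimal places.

Formula mass = 3×24.305 + 2×26.982 + 3×28.085 + 12×15.999 = 403.122 g/mol, of which 53.964 g is Al.
So Al makes up 53.964/403.122 = 0.1339 of the mass, i.e. 13.39%.

13.39 weight percent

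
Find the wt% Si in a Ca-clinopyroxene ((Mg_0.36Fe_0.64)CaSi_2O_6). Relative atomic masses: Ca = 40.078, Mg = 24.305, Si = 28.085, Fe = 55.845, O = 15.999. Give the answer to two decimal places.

Formula mass = 0.36·24.305 + 0.64·55.845 + 1·40.078 + 2·28.085 + 6·15.999 = 236.733 g/mol, of which 56.170 g is Si.
So Si makes up 56.170/236.733 = 0.2373 of the mass, i.e. 23.73%.

23.73 weight percent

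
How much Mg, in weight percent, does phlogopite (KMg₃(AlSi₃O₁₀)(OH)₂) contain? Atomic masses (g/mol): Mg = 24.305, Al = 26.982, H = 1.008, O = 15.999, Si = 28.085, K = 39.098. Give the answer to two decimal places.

M(KMg₃(AlSi₃O₁₀)(OH)₂) = 417.254 g/mol.
Mg contributes 3 × 24.305 = 72.915 g per mole.
72.915/417.254 = 0.1747 → 17.47%.

17.47 weight percent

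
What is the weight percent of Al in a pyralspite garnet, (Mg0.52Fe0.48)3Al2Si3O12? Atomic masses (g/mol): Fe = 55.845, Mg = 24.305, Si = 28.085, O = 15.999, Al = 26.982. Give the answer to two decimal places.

Formula mass = 1.56·24.305 + 1.44·55.845 + 2·26.982 + 3·28.085 + 12·15.999 = 448.540 g/mol, of which 53.964 g is Al.
So Al makes up 53.964/448.540 = 0.1203 of the mass, i.e. 12.03%.

12.03 weight percent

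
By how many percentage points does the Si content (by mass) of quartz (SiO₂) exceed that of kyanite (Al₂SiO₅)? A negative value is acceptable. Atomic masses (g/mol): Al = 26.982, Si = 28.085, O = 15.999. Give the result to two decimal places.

First mineral: 28.085 g Si in 60.083 g formula = 46.74 wt% Si.
Second mineral: 28.085 g Si in 162.044 g formula = 17.33 wt% Si.
46.74% − 17.33% gives a difference of 29.41 percentage points.

29.41 percentage points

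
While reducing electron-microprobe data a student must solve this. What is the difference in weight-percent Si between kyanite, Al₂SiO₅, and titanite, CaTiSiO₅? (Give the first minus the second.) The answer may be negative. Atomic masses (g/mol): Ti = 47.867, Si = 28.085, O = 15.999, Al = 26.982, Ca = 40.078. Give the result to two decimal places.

Si in Al₂SiO₅: molar mass 162.044 g/mol; 1×28.085 = 28.085 g → 17.33 wt%.
Si in CaTiSiO₅: molar mass 196.025 g/mol; 1×28.085 = 28.085 g → 14.33 wt%.
Difference = 17.33 − 14.33 = 3.00 percentage points.

3.00 percentage points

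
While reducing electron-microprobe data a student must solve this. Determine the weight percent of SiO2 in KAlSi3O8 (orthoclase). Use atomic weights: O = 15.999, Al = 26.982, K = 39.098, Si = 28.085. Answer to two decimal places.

Molar mass of KAlSi3O8 = 1×39.098 + 1×26.982 + 3×28.085 + 8×15.999 = 278.327 g/mol.
Each formula unit contains 3 Si, equivalent to 3/1 = 3.0000 mol SiO2.
M(SiO2) = 1×28.085 + 2×15.999 = 60.083 g/mol.
Mass of SiO2 per formula unit = 3.0000 × 60.083 = 180.249 g.
SiO2 wt% = 180.249 / 278.327 × 100 = 64.76%.

64.76 wt%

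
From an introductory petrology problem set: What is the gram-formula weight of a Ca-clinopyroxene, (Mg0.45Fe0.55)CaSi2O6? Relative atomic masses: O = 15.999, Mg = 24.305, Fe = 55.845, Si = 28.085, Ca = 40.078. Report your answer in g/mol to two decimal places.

233.89 g/mol

M = 0.45*24.305 + 0.55*55.845 + 1*40.078 + 2*28.085 + 6*15.999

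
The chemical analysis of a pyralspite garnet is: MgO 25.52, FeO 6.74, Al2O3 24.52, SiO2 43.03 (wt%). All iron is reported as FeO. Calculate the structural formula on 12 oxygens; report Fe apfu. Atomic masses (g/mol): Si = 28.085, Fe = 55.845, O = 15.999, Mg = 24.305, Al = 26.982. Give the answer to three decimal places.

25.52 wt% MgO ÷ 40.304 g/mol = 0.63319 mol, giving 0.63319 Mg and 0.63319 O.
6.74 wt% FeO ÷ 71.844 g/mol = 0.09381 mol, giving 0.09381 Fe and 0.09381 O.
24.52 wt% Al2O3 ÷ 101.961 g/mol = 0.24048 mol, giving 0.48096 Al and 0.72144 O.
43.03 wt% SiO2 ÷ 60.083 g/mol = 0.71618 mol, giving 0.71618 Si and 1.43236 O.
Oxygen sums to 2.88080; scaling by 12/2.88080 = 4.16551 puts the formula on 12 O.
Fe: 0.09381 × 4.16551 = 0.391 atoms per formula unit.

0.391 Fe apfu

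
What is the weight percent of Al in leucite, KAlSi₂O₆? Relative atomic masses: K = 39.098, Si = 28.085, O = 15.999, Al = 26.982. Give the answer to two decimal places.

12.36 wt%

M(KAlSi₂O₆) = 218.244 g/mol.
Al contributes 1 × 26.982 = 26.982 g per mole.
26.982/218.244 = 0.1236 → 12.36%.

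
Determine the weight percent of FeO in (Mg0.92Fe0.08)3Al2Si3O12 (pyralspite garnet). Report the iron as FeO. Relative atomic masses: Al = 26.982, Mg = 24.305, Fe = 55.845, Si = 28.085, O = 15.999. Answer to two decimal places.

4.20 wt%

Molar mass of (Mg0.92Fe0.08)3Al2Si3O12 = 2.76·24.305 + 0.24·55.845 + 2·26.982 + 3·28.085 + 12·15.999 = 410.692 g/mol.
Each formula unit contains 0.24 Fe, equivalent to 0.24/1 = 0.2400 mol FeO.
M(FeO) = 1×55.845 + 1×15.999 = 71.844 g/mol.
Mass of FeO per formula unit = 0.2400 × 71.844 = 17.243 g.
FeO wt% = 17.243 / 410.692 × 100 = 4.20%.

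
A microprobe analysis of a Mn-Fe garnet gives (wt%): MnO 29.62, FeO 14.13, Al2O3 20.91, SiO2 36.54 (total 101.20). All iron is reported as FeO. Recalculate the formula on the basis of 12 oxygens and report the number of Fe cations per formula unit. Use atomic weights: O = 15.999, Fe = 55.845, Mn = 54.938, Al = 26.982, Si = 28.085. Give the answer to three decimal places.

MnO (M=70.937): mol = 0.41755; Mn = 0.41755, O = 0.41755.
FeO (M=71.844): mol = 0.19668; Fe = 0.19668, O = 0.19668.
Al2O3 (M=101.961): mol = 0.20508; Al = 0.41016, O = 0.61524.
SiO2 (M=60.083): mol = 0.60816; Si = 0.60816, O = 1.21632.
ΣO = 2.44579; factor = 12/ΣO = 4.90639.
Fe apfu = 0.19668 × 4.90639 = 0.965.

0.965 Fe apfu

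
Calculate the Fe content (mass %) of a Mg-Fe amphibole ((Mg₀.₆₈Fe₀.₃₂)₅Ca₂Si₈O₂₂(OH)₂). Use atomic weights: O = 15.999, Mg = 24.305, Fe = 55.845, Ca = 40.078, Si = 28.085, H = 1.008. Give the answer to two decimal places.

10.36 mass %

Molar mass of (Mg₀.₆₈Fe₀.₃₂)₅Ca₂Si₈O₂₂(OH)₂: 3.40·24.305 + 1.60·55.845 + 2·40.078 + 8·28.085 + 24·15.999 + 2·1.008 = 862.817 g/mol.
Mass of Fe per formula unit: 1.60 × 55.845 = 89.352 g.
Weight fraction Fe = 89.352 / 862.817 = 0.1036.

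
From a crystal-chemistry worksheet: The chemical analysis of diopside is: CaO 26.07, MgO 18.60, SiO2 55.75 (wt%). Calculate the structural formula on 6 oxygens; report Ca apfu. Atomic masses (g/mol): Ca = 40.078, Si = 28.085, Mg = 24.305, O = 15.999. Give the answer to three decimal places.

CaO: 26.07/56.077 = 0.46490 mol → 0.46490 mol Ca, 0.46490 mol O.
MgO: 18.60/40.304 = 0.46149 mol → 0.46149 mol Mg, 0.46149 mol O.
SiO2: 55.75/60.083 = 0.92788 mol → 0.92788 mol Si, 1.85576 mol O.
Total oxygen = 2.78215 mol. Normalization factor = 6/2.78215 = 2.15661.
Ca per 6 O = 0.46490 × 2.15661 = 1.003.

1.003 Ca apfu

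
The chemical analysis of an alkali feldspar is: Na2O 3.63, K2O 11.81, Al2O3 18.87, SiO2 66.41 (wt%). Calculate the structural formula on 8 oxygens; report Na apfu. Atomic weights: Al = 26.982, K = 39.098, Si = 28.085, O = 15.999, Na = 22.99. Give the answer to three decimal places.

3.63 wt% Na2O ÷ 61.979 g/mol = 0.05857 mol, giving 0.11714 Na and 0.05857 O.
11.81 wt% K2O ÷ 94.195 g/mol = 0.12538 mol, giving 0.25076 K and 0.12538 O.
18.87 wt% Al2O3 ÷ 101.961 g/mol = 0.18507 mol, giving 0.37014 Al and 0.55521 O.
66.41 wt% SiO2 ÷ 60.083 g/mol = 1.10530 mol, giving 1.10530 Si and 2.21060 O.
Oxygen sums to 2.94976; scaling by 8/2.94976 = 2.71209 puts the formula on 8 O.
Na: 0.11714 × 2.71209 = 0.318 atoms per formula unit.

0.318 Na apfu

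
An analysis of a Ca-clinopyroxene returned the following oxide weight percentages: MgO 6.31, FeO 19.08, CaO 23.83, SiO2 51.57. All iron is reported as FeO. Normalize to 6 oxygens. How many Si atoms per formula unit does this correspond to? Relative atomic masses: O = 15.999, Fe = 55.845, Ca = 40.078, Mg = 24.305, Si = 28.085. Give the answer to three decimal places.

MgO: 6.31/40.304 = 0.15656 mol → 0.15656 mol Mg, 0.15656 mol O.
FeO: 19.08/71.844 = 0.26558 mol → 0.26558 mol Fe, 0.26558 mol O.
CaO: 23.83/56.077 = 0.42495 mol → 0.42495 mol Ca, 0.42495 mol O.
SiO2: 51.57/60.083 = 0.85831 mol → 0.85831 mol Si, 1.71662 mol O.
Total oxygen = 2.56371 mol. Normalization factor = 6/2.56371 = 2.34036.
Si per 6 O = 0.85831 × 2.34036 = 2.009.

2.009 Si apfu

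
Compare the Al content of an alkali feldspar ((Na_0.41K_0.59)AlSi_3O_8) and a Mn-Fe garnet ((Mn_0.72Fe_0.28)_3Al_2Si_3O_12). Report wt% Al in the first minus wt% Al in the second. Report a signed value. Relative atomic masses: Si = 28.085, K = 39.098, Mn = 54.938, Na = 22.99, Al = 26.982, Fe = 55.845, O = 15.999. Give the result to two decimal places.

M((Na_0.41K_0.59)AlSi_3O_8) = 271.723 g/mol, so wt% Al = 26.982/271.723 × 100 = 9.93%.
M((Mn_0.72Fe_0.28)_3Al_2Si_3O_12) = 495.783 g/mol, so wt% Al = 53.964/495.783 × 100 = 10.88%.
9.93 − 10.88 = -0.95 pp.

-0.95 percentage points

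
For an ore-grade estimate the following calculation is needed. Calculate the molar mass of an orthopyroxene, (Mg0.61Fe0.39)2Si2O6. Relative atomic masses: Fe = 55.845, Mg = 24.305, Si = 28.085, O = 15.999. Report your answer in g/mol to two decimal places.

225.38 g/mol

Mg: 1.22 × 24.305 = 29.6521
Fe: 0.78 × 55.845 = 43.5591
Si: 2 × 28.085 = 56.1700
O: 6 × 15.999 = 95.9940
Summing the contributions gives the formula mass.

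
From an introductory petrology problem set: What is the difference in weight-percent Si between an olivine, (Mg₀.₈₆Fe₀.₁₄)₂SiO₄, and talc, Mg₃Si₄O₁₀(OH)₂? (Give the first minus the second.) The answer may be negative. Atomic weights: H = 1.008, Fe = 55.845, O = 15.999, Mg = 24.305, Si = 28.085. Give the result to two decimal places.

-10.84 percentage points

Si in (Mg₀.₈₆Fe₀.₁₄)₂SiO₄: molar mass 149.522 g/mol; 1×28.085 = 28.085 g → 18.78 wt%.
Si in Mg₃Si₄O₁₀(OH)₂: molar mass 379.259 g/mol; 4×28.085 = 112.340 g → 29.62 wt%.
Difference = 18.78 − 29.62 = -10.84 percentage points.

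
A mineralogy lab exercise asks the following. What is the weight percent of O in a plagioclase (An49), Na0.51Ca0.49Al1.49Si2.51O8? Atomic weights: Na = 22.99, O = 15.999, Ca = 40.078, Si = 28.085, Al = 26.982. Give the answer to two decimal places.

47.40 weight percent

Formula mass = 0.51×22.99 + 0.49×40.078 + 1.49×26.982 + 2.51×28.085 + 8×15.999 = 270.052 g/mol, of which 127.992 g is O.
So O makes up 127.992/270.052 = 0.4740 of the mass, i.e. 47.40%.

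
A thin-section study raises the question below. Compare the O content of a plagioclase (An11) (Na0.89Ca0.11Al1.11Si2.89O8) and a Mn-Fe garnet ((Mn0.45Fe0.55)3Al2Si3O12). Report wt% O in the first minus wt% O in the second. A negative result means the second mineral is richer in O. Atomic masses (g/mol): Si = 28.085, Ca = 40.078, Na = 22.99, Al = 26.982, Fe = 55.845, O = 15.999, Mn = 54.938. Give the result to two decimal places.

9.82 percentage points

First mineral: 127.992 g O in 263.977 g formula = 48.49 wt% O.
Second mineral: 191.988 g O in 496.518 g formula = 38.67 wt% O.
48.49% − 38.67% gives a difference of 9.82 percentage points.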